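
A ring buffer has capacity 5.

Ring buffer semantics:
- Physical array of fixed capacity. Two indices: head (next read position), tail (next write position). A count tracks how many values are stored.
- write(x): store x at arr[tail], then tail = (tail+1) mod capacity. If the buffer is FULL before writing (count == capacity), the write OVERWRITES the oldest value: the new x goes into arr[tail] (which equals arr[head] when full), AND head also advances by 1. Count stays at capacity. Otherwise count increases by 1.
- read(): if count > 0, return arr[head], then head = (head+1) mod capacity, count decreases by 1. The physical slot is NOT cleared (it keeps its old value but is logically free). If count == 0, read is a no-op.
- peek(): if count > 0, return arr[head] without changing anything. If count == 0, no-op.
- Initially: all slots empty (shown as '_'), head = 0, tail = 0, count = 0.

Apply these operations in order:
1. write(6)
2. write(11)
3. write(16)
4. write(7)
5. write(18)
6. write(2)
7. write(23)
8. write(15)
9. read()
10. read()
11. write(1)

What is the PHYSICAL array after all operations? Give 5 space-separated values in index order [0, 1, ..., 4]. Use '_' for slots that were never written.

Answer: 2 23 15 1 18

Derivation:
After op 1 (write(6)): arr=[6 _ _ _ _] head=0 tail=1 count=1
After op 2 (write(11)): arr=[6 11 _ _ _] head=0 tail=2 count=2
After op 3 (write(16)): arr=[6 11 16 _ _] head=0 tail=3 count=3
After op 4 (write(7)): arr=[6 11 16 7 _] head=0 tail=4 count=4
After op 5 (write(18)): arr=[6 11 16 7 18] head=0 tail=0 count=5
After op 6 (write(2)): arr=[2 11 16 7 18] head=1 tail=1 count=5
After op 7 (write(23)): arr=[2 23 16 7 18] head=2 tail=2 count=5
After op 8 (write(15)): arr=[2 23 15 7 18] head=3 tail=3 count=5
After op 9 (read()): arr=[2 23 15 7 18] head=4 tail=3 count=4
After op 10 (read()): arr=[2 23 15 7 18] head=0 tail=3 count=3
After op 11 (write(1)): arr=[2 23 15 1 18] head=0 tail=4 count=4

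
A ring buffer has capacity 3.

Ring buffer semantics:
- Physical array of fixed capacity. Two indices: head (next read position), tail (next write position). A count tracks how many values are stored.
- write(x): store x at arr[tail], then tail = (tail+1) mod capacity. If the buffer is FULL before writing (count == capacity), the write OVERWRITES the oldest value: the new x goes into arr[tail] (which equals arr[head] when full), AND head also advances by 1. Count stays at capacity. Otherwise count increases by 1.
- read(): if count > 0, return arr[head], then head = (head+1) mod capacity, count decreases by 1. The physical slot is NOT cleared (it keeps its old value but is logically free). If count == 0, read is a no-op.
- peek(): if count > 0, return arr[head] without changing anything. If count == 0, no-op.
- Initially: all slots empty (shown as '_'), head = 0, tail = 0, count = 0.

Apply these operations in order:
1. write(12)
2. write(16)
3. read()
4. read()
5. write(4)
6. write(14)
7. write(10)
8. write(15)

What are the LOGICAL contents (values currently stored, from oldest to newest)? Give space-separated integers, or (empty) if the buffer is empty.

Answer: 14 10 15

Derivation:
After op 1 (write(12)): arr=[12 _ _] head=0 tail=1 count=1
After op 2 (write(16)): arr=[12 16 _] head=0 tail=2 count=2
After op 3 (read()): arr=[12 16 _] head=1 tail=2 count=1
After op 4 (read()): arr=[12 16 _] head=2 tail=2 count=0
After op 5 (write(4)): arr=[12 16 4] head=2 tail=0 count=1
After op 6 (write(14)): arr=[14 16 4] head=2 tail=1 count=2
After op 7 (write(10)): arr=[14 10 4] head=2 tail=2 count=3
After op 8 (write(15)): arr=[14 10 15] head=0 tail=0 count=3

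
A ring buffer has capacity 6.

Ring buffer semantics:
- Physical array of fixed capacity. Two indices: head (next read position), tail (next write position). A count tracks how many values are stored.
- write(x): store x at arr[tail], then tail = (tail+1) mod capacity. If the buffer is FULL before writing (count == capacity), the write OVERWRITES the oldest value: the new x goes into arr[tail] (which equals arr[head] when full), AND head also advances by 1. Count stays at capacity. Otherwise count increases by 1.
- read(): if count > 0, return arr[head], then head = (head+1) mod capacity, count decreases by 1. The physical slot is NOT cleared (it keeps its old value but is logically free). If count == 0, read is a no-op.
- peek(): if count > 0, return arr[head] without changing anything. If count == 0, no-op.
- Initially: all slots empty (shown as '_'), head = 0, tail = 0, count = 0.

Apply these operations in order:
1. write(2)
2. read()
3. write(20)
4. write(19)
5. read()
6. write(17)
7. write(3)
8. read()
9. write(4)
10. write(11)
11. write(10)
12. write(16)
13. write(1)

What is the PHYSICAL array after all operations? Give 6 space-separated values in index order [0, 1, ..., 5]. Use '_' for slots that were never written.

After op 1 (write(2)): arr=[2 _ _ _ _ _] head=0 tail=1 count=1
After op 2 (read()): arr=[2 _ _ _ _ _] head=1 tail=1 count=0
After op 3 (write(20)): arr=[2 20 _ _ _ _] head=1 tail=2 count=1
After op 4 (write(19)): arr=[2 20 19 _ _ _] head=1 tail=3 count=2
After op 5 (read()): arr=[2 20 19 _ _ _] head=2 tail=3 count=1
After op 6 (write(17)): arr=[2 20 19 17 _ _] head=2 tail=4 count=2
After op 7 (write(3)): arr=[2 20 19 17 3 _] head=2 tail=5 count=3
After op 8 (read()): arr=[2 20 19 17 3 _] head=3 tail=5 count=2
After op 9 (write(4)): arr=[2 20 19 17 3 4] head=3 tail=0 count=3
After op 10 (write(11)): arr=[11 20 19 17 3 4] head=3 tail=1 count=4
After op 11 (write(10)): arr=[11 10 19 17 3 4] head=3 tail=2 count=5
After op 12 (write(16)): arr=[11 10 16 17 3 4] head=3 tail=3 count=6
After op 13 (write(1)): arr=[11 10 16 1 3 4] head=4 tail=4 count=6

Answer: 11 10 16 1 3 4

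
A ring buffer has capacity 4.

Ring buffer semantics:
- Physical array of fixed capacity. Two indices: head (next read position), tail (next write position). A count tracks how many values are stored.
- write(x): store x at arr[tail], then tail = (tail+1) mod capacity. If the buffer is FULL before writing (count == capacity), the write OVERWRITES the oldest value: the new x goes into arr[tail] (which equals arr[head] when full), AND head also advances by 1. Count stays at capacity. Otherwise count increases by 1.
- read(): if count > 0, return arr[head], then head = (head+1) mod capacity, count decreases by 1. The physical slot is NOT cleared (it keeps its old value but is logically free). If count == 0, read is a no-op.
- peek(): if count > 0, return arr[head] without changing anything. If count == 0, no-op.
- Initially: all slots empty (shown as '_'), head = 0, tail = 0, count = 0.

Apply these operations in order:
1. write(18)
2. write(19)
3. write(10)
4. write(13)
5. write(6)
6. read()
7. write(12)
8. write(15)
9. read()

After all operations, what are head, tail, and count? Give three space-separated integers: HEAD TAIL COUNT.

Answer: 0 3 3

Derivation:
After op 1 (write(18)): arr=[18 _ _ _] head=0 tail=1 count=1
After op 2 (write(19)): arr=[18 19 _ _] head=0 tail=2 count=2
After op 3 (write(10)): arr=[18 19 10 _] head=0 tail=3 count=3
After op 4 (write(13)): arr=[18 19 10 13] head=0 tail=0 count=4
After op 5 (write(6)): arr=[6 19 10 13] head=1 tail=1 count=4
After op 6 (read()): arr=[6 19 10 13] head=2 tail=1 count=3
After op 7 (write(12)): arr=[6 12 10 13] head=2 tail=2 count=4
After op 8 (write(15)): arr=[6 12 15 13] head=3 tail=3 count=4
After op 9 (read()): arr=[6 12 15 13] head=0 tail=3 count=3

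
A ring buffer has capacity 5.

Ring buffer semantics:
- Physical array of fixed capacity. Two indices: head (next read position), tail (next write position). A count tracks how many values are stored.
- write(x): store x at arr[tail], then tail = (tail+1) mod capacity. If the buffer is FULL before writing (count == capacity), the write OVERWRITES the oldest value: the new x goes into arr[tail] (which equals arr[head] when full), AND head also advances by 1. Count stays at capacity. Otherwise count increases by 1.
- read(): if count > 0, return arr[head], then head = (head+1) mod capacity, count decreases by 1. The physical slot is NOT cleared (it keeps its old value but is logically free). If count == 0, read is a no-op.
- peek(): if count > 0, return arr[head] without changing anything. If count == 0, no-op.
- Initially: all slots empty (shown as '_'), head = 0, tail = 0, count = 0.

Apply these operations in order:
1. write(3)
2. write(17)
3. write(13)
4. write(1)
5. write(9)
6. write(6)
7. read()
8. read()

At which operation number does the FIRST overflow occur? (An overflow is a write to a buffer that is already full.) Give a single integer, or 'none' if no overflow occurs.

After op 1 (write(3)): arr=[3 _ _ _ _] head=0 tail=1 count=1
After op 2 (write(17)): arr=[3 17 _ _ _] head=0 tail=2 count=2
After op 3 (write(13)): arr=[3 17 13 _ _] head=0 tail=3 count=3
After op 4 (write(1)): arr=[3 17 13 1 _] head=0 tail=4 count=4
After op 5 (write(9)): arr=[3 17 13 1 9] head=0 tail=0 count=5
After op 6 (write(6)): arr=[6 17 13 1 9] head=1 tail=1 count=5
After op 7 (read()): arr=[6 17 13 1 9] head=2 tail=1 count=4
After op 8 (read()): arr=[6 17 13 1 9] head=3 tail=1 count=3

Answer: 6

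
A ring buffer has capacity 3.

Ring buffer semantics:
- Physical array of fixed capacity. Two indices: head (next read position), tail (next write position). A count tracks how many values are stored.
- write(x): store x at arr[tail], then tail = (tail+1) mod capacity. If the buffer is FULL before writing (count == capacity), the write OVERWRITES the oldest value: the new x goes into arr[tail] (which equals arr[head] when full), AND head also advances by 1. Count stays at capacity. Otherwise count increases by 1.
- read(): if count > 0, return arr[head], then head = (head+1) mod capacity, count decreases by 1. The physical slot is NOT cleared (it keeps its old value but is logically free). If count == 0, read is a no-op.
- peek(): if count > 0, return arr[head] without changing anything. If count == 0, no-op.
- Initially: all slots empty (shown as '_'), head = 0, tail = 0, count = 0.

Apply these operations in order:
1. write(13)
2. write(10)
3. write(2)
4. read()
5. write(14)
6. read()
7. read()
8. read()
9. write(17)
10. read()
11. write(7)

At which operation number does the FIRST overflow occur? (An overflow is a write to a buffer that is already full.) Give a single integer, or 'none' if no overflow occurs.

After op 1 (write(13)): arr=[13 _ _] head=0 tail=1 count=1
After op 2 (write(10)): arr=[13 10 _] head=0 tail=2 count=2
After op 3 (write(2)): arr=[13 10 2] head=0 tail=0 count=3
After op 4 (read()): arr=[13 10 2] head=1 tail=0 count=2
After op 5 (write(14)): arr=[14 10 2] head=1 tail=1 count=3
After op 6 (read()): arr=[14 10 2] head=2 tail=1 count=2
After op 7 (read()): arr=[14 10 2] head=0 tail=1 count=1
After op 8 (read()): arr=[14 10 2] head=1 tail=1 count=0
After op 9 (write(17)): arr=[14 17 2] head=1 tail=2 count=1
After op 10 (read()): arr=[14 17 2] head=2 tail=2 count=0
After op 11 (write(7)): arr=[14 17 7] head=2 tail=0 count=1

Answer: none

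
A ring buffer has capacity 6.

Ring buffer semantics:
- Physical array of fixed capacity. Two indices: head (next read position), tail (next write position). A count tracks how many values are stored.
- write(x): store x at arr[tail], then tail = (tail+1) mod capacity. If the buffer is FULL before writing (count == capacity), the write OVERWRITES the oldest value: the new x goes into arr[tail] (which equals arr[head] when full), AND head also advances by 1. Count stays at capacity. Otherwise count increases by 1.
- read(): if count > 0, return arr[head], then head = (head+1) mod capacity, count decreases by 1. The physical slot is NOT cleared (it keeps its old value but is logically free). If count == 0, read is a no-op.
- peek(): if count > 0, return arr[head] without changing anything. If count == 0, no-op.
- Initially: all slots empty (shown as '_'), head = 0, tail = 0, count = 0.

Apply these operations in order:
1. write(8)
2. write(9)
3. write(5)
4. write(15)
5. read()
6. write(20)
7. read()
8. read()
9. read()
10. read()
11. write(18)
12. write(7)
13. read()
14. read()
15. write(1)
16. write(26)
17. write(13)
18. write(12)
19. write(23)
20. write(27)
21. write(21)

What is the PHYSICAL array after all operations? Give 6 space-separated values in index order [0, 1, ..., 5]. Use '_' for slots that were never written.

Answer: 27 21 26 13 12 23

Derivation:
After op 1 (write(8)): arr=[8 _ _ _ _ _] head=0 tail=1 count=1
After op 2 (write(9)): arr=[8 9 _ _ _ _] head=0 tail=2 count=2
After op 3 (write(5)): arr=[8 9 5 _ _ _] head=0 tail=3 count=3
After op 4 (write(15)): arr=[8 9 5 15 _ _] head=0 tail=4 count=4
After op 5 (read()): arr=[8 9 5 15 _ _] head=1 tail=4 count=3
After op 6 (write(20)): arr=[8 9 5 15 20 _] head=1 tail=5 count=4
After op 7 (read()): arr=[8 9 5 15 20 _] head=2 tail=5 count=3
After op 8 (read()): arr=[8 9 5 15 20 _] head=3 tail=5 count=2
After op 9 (read()): arr=[8 9 5 15 20 _] head=4 tail=5 count=1
After op 10 (read()): arr=[8 9 5 15 20 _] head=5 tail=5 count=0
After op 11 (write(18)): arr=[8 9 5 15 20 18] head=5 tail=0 count=1
After op 12 (write(7)): arr=[7 9 5 15 20 18] head=5 tail=1 count=2
After op 13 (read()): arr=[7 9 5 15 20 18] head=0 tail=1 count=1
After op 14 (read()): arr=[7 9 5 15 20 18] head=1 tail=1 count=0
After op 15 (write(1)): arr=[7 1 5 15 20 18] head=1 tail=2 count=1
After op 16 (write(26)): arr=[7 1 26 15 20 18] head=1 tail=3 count=2
After op 17 (write(13)): arr=[7 1 26 13 20 18] head=1 tail=4 count=3
After op 18 (write(12)): arr=[7 1 26 13 12 18] head=1 tail=5 count=4
After op 19 (write(23)): arr=[7 1 26 13 12 23] head=1 tail=0 count=5
After op 20 (write(27)): arr=[27 1 26 13 12 23] head=1 tail=1 count=6
After op 21 (write(21)): arr=[27 21 26 13 12 23] head=2 tail=2 count=6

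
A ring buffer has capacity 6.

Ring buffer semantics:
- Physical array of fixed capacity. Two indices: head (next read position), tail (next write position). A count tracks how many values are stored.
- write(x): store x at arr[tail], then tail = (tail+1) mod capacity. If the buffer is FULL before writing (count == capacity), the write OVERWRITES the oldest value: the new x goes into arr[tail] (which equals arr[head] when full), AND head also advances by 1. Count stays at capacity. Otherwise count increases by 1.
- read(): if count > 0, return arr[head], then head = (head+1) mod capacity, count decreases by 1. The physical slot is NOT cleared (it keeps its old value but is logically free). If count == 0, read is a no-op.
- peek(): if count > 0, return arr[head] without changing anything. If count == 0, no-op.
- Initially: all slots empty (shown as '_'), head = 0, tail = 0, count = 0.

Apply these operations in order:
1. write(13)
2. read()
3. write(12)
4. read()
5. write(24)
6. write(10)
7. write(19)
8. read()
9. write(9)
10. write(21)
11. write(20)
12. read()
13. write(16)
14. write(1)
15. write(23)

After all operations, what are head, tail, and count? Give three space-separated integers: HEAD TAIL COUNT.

Answer: 5 5 6

Derivation:
After op 1 (write(13)): arr=[13 _ _ _ _ _] head=0 tail=1 count=1
After op 2 (read()): arr=[13 _ _ _ _ _] head=1 tail=1 count=0
After op 3 (write(12)): arr=[13 12 _ _ _ _] head=1 tail=2 count=1
After op 4 (read()): arr=[13 12 _ _ _ _] head=2 tail=2 count=0
After op 5 (write(24)): arr=[13 12 24 _ _ _] head=2 tail=3 count=1
After op 6 (write(10)): arr=[13 12 24 10 _ _] head=2 tail=4 count=2
After op 7 (write(19)): arr=[13 12 24 10 19 _] head=2 tail=5 count=3
After op 8 (read()): arr=[13 12 24 10 19 _] head=3 tail=5 count=2
After op 9 (write(9)): arr=[13 12 24 10 19 9] head=3 tail=0 count=3
After op 10 (write(21)): arr=[21 12 24 10 19 9] head=3 tail=1 count=4
After op 11 (write(20)): arr=[21 20 24 10 19 9] head=3 tail=2 count=5
After op 12 (read()): arr=[21 20 24 10 19 9] head=4 tail=2 count=4
After op 13 (write(16)): arr=[21 20 16 10 19 9] head=4 tail=3 count=5
After op 14 (write(1)): arr=[21 20 16 1 19 9] head=4 tail=4 count=6
After op 15 (write(23)): arr=[21 20 16 1 23 9] head=5 tail=5 count=6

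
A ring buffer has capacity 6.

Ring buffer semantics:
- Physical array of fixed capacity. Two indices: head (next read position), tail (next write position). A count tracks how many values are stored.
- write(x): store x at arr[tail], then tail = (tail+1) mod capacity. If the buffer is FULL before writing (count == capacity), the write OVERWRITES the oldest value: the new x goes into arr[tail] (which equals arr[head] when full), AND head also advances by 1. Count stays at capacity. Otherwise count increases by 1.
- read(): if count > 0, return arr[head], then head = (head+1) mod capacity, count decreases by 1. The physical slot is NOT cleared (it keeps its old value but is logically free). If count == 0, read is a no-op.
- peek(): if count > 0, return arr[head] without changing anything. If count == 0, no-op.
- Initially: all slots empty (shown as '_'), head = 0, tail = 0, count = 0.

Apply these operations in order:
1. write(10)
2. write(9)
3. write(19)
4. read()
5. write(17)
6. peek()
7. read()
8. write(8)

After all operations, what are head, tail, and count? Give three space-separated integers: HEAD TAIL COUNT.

After op 1 (write(10)): arr=[10 _ _ _ _ _] head=0 tail=1 count=1
After op 2 (write(9)): arr=[10 9 _ _ _ _] head=0 tail=2 count=2
After op 3 (write(19)): arr=[10 9 19 _ _ _] head=0 tail=3 count=3
After op 4 (read()): arr=[10 9 19 _ _ _] head=1 tail=3 count=2
After op 5 (write(17)): arr=[10 9 19 17 _ _] head=1 tail=4 count=3
After op 6 (peek()): arr=[10 9 19 17 _ _] head=1 tail=4 count=3
After op 7 (read()): arr=[10 9 19 17 _ _] head=2 tail=4 count=2
After op 8 (write(8)): arr=[10 9 19 17 8 _] head=2 tail=5 count=3

Answer: 2 5 3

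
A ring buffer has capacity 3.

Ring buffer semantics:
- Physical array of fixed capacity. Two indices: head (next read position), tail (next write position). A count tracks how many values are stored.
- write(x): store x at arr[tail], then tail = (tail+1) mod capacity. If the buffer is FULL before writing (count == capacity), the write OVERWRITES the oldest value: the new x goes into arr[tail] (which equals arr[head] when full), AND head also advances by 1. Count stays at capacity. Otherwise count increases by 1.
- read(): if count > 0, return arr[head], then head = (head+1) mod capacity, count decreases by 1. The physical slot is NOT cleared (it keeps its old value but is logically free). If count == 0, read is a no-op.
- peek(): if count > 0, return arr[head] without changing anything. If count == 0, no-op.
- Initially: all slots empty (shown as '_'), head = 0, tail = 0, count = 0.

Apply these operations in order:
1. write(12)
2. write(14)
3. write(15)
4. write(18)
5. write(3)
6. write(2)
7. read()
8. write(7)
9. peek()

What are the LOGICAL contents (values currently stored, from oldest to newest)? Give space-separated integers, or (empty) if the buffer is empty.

After op 1 (write(12)): arr=[12 _ _] head=0 tail=1 count=1
After op 2 (write(14)): arr=[12 14 _] head=0 tail=2 count=2
After op 3 (write(15)): arr=[12 14 15] head=0 tail=0 count=3
After op 4 (write(18)): arr=[18 14 15] head=1 tail=1 count=3
After op 5 (write(3)): arr=[18 3 15] head=2 tail=2 count=3
After op 6 (write(2)): arr=[18 3 2] head=0 tail=0 count=3
After op 7 (read()): arr=[18 3 2] head=1 tail=0 count=2
After op 8 (write(7)): arr=[7 3 2] head=1 tail=1 count=3
After op 9 (peek()): arr=[7 3 2] head=1 tail=1 count=3

Answer: 3 2 7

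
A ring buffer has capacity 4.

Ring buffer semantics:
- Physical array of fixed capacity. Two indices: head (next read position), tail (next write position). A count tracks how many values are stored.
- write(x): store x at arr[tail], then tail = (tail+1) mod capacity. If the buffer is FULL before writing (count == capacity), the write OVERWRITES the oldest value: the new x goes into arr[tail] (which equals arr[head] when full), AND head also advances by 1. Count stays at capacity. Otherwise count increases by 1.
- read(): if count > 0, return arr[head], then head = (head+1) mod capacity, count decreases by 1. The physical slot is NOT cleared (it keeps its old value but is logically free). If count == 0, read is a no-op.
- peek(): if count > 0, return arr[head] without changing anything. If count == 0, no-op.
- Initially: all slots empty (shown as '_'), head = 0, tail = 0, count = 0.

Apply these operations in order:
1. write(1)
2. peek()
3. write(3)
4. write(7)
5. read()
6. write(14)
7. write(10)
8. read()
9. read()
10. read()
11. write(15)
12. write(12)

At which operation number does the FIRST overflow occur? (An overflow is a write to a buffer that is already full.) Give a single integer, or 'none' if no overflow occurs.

After op 1 (write(1)): arr=[1 _ _ _] head=0 tail=1 count=1
After op 2 (peek()): arr=[1 _ _ _] head=0 tail=1 count=1
After op 3 (write(3)): arr=[1 3 _ _] head=0 tail=2 count=2
After op 4 (write(7)): arr=[1 3 7 _] head=0 tail=3 count=3
After op 5 (read()): arr=[1 3 7 _] head=1 tail=3 count=2
After op 6 (write(14)): arr=[1 3 7 14] head=1 tail=0 count=3
After op 7 (write(10)): arr=[10 3 7 14] head=1 tail=1 count=4
After op 8 (read()): arr=[10 3 7 14] head=2 tail=1 count=3
After op 9 (read()): arr=[10 3 7 14] head=3 tail=1 count=2
After op 10 (read()): arr=[10 3 7 14] head=0 tail=1 count=1
After op 11 (write(15)): arr=[10 15 7 14] head=0 tail=2 count=2
After op 12 (write(12)): arr=[10 15 12 14] head=0 tail=3 count=3

Answer: none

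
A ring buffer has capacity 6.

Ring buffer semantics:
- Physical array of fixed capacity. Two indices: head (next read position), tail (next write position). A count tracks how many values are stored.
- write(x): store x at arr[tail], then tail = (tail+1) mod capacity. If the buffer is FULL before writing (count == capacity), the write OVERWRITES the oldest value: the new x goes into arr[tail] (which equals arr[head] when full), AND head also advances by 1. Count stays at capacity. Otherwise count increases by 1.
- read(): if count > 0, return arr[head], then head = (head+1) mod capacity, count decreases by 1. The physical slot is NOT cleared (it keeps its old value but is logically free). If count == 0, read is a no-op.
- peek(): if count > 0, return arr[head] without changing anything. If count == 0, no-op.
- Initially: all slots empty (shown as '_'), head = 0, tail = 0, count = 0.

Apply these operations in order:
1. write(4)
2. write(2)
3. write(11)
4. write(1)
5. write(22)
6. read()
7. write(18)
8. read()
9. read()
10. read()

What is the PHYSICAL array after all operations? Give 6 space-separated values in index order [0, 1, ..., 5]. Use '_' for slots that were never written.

Answer: 4 2 11 1 22 18

Derivation:
After op 1 (write(4)): arr=[4 _ _ _ _ _] head=0 tail=1 count=1
After op 2 (write(2)): arr=[4 2 _ _ _ _] head=0 tail=2 count=2
After op 3 (write(11)): arr=[4 2 11 _ _ _] head=0 tail=3 count=3
After op 4 (write(1)): arr=[4 2 11 1 _ _] head=0 tail=4 count=4
After op 5 (write(22)): arr=[4 2 11 1 22 _] head=0 tail=5 count=5
After op 6 (read()): arr=[4 2 11 1 22 _] head=1 tail=5 count=4
After op 7 (write(18)): arr=[4 2 11 1 22 18] head=1 tail=0 count=5
After op 8 (read()): arr=[4 2 11 1 22 18] head=2 tail=0 count=4
After op 9 (read()): arr=[4 2 11 1 22 18] head=3 tail=0 count=3
After op 10 (read()): arr=[4 2 11 1 22 18] head=4 tail=0 count=2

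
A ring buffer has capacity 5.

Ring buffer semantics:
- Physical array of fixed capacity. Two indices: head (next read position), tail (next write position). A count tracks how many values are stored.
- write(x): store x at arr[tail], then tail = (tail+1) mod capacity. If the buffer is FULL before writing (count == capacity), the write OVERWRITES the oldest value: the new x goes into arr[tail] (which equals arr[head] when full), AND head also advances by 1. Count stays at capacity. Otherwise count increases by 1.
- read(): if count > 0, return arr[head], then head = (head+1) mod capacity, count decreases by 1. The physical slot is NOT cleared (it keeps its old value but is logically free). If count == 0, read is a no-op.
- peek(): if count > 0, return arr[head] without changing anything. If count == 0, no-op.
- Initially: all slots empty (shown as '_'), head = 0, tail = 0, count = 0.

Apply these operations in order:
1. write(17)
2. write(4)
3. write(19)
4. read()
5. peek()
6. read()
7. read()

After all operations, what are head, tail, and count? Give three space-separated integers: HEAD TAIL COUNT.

Answer: 3 3 0

Derivation:
After op 1 (write(17)): arr=[17 _ _ _ _] head=0 tail=1 count=1
After op 2 (write(4)): arr=[17 4 _ _ _] head=0 tail=2 count=2
After op 3 (write(19)): arr=[17 4 19 _ _] head=0 tail=3 count=3
After op 4 (read()): arr=[17 4 19 _ _] head=1 tail=3 count=2
After op 5 (peek()): arr=[17 4 19 _ _] head=1 tail=3 count=2
After op 6 (read()): arr=[17 4 19 _ _] head=2 tail=3 count=1
After op 7 (read()): arr=[17 4 19 _ _] head=3 tail=3 count=0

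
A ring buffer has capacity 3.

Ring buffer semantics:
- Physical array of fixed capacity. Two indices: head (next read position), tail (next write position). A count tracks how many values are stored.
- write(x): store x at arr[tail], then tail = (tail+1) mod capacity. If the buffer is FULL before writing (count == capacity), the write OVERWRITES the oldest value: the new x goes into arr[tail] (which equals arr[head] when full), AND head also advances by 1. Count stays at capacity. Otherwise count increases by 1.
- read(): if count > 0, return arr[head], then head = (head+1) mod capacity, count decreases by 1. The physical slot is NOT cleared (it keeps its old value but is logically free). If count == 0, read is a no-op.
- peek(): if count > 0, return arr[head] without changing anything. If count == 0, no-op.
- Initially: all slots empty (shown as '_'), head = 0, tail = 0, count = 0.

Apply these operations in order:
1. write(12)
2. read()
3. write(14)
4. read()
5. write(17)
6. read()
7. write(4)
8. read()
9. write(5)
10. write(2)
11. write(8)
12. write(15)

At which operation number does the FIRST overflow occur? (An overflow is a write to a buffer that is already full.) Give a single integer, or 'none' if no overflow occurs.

Answer: 12

Derivation:
After op 1 (write(12)): arr=[12 _ _] head=0 tail=1 count=1
After op 2 (read()): arr=[12 _ _] head=1 tail=1 count=0
After op 3 (write(14)): arr=[12 14 _] head=1 tail=2 count=1
After op 4 (read()): arr=[12 14 _] head=2 tail=2 count=0
After op 5 (write(17)): arr=[12 14 17] head=2 tail=0 count=1
After op 6 (read()): arr=[12 14 17] head=0 tail=0 count=0
After op 7 (write(4)): arr=[4 14 17] head=0 tail=1 count=1
After op 8 (read()): arr=[4 14 17] head=1 tail=1 count=0
After op 9 (write(5)): arr=[4 5 17] head=1 tail=2 count=1
After op 10 (write(2)): arr=[4 5 2] head=1 tail=0 count=2
After op 11 (write(8)): arr=[8 5 2] head=1 tail=1 count=3
After op 12 (write(15)): arr=[8 15 2] head=2 tail=2 count=3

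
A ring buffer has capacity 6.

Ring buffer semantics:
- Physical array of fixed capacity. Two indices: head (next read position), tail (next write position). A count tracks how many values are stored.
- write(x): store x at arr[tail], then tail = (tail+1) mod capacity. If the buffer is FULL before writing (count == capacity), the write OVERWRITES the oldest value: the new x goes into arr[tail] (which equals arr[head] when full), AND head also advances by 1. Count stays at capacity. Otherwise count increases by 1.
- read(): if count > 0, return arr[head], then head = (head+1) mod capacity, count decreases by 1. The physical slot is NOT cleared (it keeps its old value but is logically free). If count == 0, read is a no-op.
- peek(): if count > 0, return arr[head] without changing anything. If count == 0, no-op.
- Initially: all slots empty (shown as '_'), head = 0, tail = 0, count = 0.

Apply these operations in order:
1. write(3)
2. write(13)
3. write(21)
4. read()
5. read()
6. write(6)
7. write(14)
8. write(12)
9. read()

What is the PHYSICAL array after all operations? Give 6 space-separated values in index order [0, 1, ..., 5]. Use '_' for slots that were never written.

Answer: 3 13 21 6 14 12

Derivation:
After op 1 (write(3)): arr=[3 _ _ _ _ _] head=0 tail=1 count=1
After op 2 (write(13)): arr=[3 13 _ _ _ _] head=0 tail=2 count=2
After op 3 (write(21)): arr=[3 13 21 _ _ _] head=0 tail=3 count=3
After op 4 (read()): arr=[3 13 21 _ _ _] head=1 tail=3 count=2
After op 5 (read()): arr=[3 13 21 _ _ _] head=2 tail=3 count=1
After op 6 (write(6)): arr=[3 13 21 6 _ _] head=2 tail=4 count=2
After op 7 (write(14)): arr=[3 13 21 6 14 _] head=2 tail=5 count=3
After op 8 (write(12)): arr=[3 13 21 6 14 12] head=2 tail=0 count=4
After op 9 (read()): arr=[3 13 21 6 14 12] head=3 tail=0 count=3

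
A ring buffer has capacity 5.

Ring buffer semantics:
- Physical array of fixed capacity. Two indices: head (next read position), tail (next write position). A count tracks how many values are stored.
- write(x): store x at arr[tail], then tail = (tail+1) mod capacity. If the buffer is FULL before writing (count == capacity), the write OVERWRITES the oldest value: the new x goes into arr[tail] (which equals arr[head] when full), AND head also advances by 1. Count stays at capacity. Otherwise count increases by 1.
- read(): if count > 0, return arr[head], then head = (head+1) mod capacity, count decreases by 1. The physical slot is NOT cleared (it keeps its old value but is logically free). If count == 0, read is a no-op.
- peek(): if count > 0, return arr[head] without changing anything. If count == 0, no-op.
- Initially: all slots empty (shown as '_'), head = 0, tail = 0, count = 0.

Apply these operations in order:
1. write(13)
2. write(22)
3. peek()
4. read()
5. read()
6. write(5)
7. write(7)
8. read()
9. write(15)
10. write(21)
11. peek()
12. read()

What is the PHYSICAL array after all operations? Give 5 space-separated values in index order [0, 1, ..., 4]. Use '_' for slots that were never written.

After op 1 (write(13)): arr=[13 _ _ _ _] head=0 tail=1 count=1
After op 2 (write(22)): arr=[13 22 _ _ _] head=0 tail=2 count=2
After op 3 (peek()): arr=[13 22 _ _ _] head=0 tail=2 count=2
After op 4 (read()): arr=[13 22 _ _ _] head=1 tail=2 count=1
After op 5 (read()): arr=[13 22 _ _ _] head=2 tail=2 count=0
After op 6 (write(5)): arr=[13 22 5 _ _] head=2 tail=3 count=1
After op 7 (write(7)): arr=[13 22 5 7 _] head=2 tail=4 count=2
After op 8 (read()): arr=[13 22 5 7 _] head=3 tail=4 count=1
After op 9 (write(15)): arr=[13 22 5 7 15] head=3 tail=0 count=2
After op 10 (write(21)): arr=[21 22 5 7 15] head=3 tail=1 count=3
After op 11 (peek()): arr=[21 22 5 7 15] head=3 tail=1 count=3
After op 12 (read()): arr=[21 22 5 7 15] head=4 tail=1 count=2

Answer: 21 22 5 7 15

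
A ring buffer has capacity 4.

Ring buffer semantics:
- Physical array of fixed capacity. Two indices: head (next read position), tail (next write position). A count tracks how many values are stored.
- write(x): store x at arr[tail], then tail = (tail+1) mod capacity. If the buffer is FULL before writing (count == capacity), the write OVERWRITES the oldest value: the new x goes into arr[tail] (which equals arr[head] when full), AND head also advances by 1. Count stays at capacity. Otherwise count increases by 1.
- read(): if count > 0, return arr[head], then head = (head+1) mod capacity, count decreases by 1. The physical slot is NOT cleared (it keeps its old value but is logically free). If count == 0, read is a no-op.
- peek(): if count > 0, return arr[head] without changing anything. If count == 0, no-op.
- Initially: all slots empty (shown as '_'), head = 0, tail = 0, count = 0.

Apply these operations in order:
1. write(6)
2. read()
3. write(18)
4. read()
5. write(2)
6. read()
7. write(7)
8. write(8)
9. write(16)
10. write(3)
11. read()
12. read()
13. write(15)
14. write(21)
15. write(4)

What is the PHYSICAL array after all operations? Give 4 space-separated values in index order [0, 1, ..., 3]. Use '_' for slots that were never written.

After op 1 (write(6)): arr=[6 _ _ _] head=0 tail=1 count=1
After op 2 (read()): arr=[6 _ _ _] head=1 tail=1 count=0
After op 3 (write(18)): arr=[6 18 _ _] head=1 tail=2 count=1
After op 4 (read()): arr=[6 18 _ _] head=2 tail=2 count=0
After op 5 (write(2)): arr=[6 18 2 _] head=2 tail=3 count=1
After op 6 (read()): arr=[6 18 2 _] head=3 tail=3 count=0
After op 7 (write(7)): arr=[6 18 2 7] head=3 tail=0 count=1
After op 8 (write(8)): arr=[8 18 2 7] head=3 tail=1 count=2
After op 9 (write(16)): arr=[8 16 2 7] head=3 tail=2 count=3
After op 10 (write(3)): arr=[8 16 3 7] head=3 tail=3 count=4
After op 11 (read()): arr=[8 16 3 7] head=0 tail=3 count=3
After op 12 (read()): arr=[8 16 3 7] head=1 tail=3 count=2
After op 13 (write(15)): arr=[8 16 3 15] head=1 tail=0 count=3
After op 14 (write(21)): arr=[21 16 3 15] head=1 tail=1 count=4
After op 15 (write(4)): arr=[21 4 3 15] head=2 tail=2 count=4

Answer: 21 4 3 15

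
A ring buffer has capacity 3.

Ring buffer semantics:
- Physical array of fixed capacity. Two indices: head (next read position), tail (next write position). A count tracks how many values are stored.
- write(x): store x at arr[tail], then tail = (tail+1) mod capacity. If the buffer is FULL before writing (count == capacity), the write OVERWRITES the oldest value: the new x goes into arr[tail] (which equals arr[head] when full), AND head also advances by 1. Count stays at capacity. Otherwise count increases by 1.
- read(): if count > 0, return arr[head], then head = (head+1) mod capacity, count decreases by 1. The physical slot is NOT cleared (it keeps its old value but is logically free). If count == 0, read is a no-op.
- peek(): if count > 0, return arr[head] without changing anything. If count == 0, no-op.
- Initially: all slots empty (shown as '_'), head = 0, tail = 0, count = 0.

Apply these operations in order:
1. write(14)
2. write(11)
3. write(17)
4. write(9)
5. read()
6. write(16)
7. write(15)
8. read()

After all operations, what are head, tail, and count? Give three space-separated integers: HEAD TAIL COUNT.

Answer: 1 0 2

Derivation:
After op 1 (write(14)): arr=[14 _ _] head=0 tail=1 count=1
After op 2 (write(11)): arr=[14 11 _] head=0 tail=2 count=2
After op 3 (write(17)): arr=[14 11 17] head=0 tail=0 count=3
After op 4 (write(9)): arr=[9 11 17] head=1 tail=1 count=3
After op 5 (read()): arr=[9 11 17] head=2 tail=1 count=2
After op 6 (write(16)): arr=[9 16 17] head=2 tail=2 count=3
After op 7 (write(15)): arr=[9 16 15] head=0 tail=0 count=3
After op 8 (read()): arr=[9 16 15] head=1 tail=0 count=2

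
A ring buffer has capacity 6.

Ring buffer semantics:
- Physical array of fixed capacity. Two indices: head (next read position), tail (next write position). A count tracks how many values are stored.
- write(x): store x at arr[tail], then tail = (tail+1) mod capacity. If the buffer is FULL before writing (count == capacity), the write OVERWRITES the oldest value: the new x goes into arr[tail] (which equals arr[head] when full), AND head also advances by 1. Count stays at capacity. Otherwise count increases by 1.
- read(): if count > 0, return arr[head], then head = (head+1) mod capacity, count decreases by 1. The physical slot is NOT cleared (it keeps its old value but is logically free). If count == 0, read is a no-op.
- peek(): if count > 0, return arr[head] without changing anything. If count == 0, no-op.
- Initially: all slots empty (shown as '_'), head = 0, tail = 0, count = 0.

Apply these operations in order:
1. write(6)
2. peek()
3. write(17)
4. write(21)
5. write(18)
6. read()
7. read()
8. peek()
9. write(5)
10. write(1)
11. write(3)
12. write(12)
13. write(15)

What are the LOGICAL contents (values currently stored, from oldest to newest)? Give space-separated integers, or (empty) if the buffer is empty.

After op 1 (write(6)): arr=[6 _ _ _ _ _] head=0 tail=1 count=1
After op 2 (peek()): arr=[6 _ _ _ _ _] head=0 tail=1 count=1
After op 3 (write(17)): arr=[6 17 _ _ _ _] head=0 tail=2 count=2
After op 4 (write(21)): arr=[6 17 21 _ _ _] head=0 tail=3 count=3
After op 5 (write(18)): arr=[6 17 21 18 _ _] head=0 tail=4 count=4
After op 6 (read()): arr=[6 17 21 18 _ _] head=1 tail=4 count=3
After op 7 (read()): arr=[6 17 21 18 _ _] head=2 tail=4 count=2
After op 8 (peek()): arr=[6 17 21 18 _ _] head=2 tail=4 count=2
After op 9 (write(5)): arr=[6 17 21 18 5 _] head=2 tail=5 count=3
After op 10 (write(1)): arr=[6 17 21 18 5 1] head=2 tail=0 count=4
After op 11 (write(3)): arr=[3 17 21 18 5 1] head=2 tail=1 count=5
After op 12 (write(12)): arr=[3 12 21 18 5 1] head=2 tail=2 count=6
After op 13 (write(15)): arr=[3 12 15 18 5 1] head=3 tail=3 count=6

Answer: 18 5 1 3 12 15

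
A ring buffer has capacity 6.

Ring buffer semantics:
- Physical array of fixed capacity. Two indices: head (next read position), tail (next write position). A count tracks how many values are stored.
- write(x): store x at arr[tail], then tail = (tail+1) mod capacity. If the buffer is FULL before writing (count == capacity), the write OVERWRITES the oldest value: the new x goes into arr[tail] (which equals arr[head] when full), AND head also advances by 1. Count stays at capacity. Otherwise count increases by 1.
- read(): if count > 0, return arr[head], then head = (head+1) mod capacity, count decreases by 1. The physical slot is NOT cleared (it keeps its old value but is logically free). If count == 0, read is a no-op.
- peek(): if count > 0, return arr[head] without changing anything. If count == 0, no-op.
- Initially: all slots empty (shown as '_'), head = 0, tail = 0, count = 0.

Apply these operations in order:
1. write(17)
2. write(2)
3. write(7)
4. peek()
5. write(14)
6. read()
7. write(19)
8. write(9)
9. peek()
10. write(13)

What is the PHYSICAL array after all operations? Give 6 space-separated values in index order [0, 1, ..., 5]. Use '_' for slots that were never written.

Answer: 13 2 7 14 19 9

Derivation:
After op 1 (write(17)): arr=[17 _ _ _ _ _] head=0 tail=1 count=1
After op 2 (write(2)): arr=[17 2 _ _ _ _] head=0 tail=2 count=2
After op 3 (write(7)): arr=[17 2 7 _ _ _] head=0 tail=3 count=3
After op 4 (peek()): arr=[17 2 7 _ _ _] head=0 tail=3 count=3
After op 5 (write(14)): arr=[17 2 7 14 _ _] head=0 tail=4 count=4
After op 6 (read()): arr=[17 2 7 14 _ _] head=1 tail=4 count=3
After op 7 (write(19)): arr=[17 2 7 14 19 _] head=1 tail=5 count=4
After op 8 (write(9)): arr=[17 2 7 14 19 9] head=1 tail=0 count=5
After op 9 (peek()): arr=[17 2 7 14 19 9] head=1 tail=0 count=5
After op 10 (write(13)): arr=[13 2 7 14 19 9] head=1 tail=1 count=6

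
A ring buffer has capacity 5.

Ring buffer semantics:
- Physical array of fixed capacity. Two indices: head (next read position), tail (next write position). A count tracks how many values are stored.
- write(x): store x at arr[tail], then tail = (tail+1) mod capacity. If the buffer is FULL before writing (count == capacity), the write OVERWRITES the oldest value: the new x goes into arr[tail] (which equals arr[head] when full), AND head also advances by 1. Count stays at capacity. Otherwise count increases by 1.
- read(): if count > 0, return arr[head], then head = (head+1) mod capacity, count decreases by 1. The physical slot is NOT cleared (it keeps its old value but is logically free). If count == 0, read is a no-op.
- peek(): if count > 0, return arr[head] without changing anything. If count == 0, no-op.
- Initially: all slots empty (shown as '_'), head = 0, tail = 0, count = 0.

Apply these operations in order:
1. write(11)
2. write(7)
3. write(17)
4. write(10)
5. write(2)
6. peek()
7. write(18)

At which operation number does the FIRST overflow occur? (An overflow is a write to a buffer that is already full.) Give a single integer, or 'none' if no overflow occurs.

Answer: 7

Derivation:
After op 1 (write(11)): arr=[11 _ _ _ _] head=0 tail=1 count=1
After op 2 (write(7)): arr=[11 7 _ _ _] head=0 tail=2 count=2
After op 3 (write(17)): arr=[11 7 17 _ _] head=0 tail=3 count=3
After op 4 (write(10)): arr=[11 7 17 10 _] head=0 tail=4 count=4
After op 5 (write(2)): arr=[11 7 17 10 2] head=0 tail=0 count=5
After op 6 (peek()): arr=[11 7 17 10 2] head=0 tail=0 count=5
After op 7 (write(18)): arr=[18 7 17 10 2] head=1 tail=1 count=5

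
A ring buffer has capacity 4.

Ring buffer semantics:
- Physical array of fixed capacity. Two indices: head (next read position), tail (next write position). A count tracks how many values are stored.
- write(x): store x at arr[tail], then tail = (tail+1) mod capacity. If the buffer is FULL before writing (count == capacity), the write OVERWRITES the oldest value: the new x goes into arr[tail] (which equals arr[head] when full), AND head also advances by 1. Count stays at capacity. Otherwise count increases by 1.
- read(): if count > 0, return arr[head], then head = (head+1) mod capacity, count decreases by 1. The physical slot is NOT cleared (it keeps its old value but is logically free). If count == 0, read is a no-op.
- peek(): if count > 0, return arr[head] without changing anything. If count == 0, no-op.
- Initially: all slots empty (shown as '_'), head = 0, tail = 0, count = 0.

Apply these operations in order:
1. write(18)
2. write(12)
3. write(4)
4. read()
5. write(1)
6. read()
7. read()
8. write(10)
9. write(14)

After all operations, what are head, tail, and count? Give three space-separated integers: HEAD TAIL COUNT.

After op 1 (write(18)): arr=[18 _ _ _] head=0 tail=1 count=1
After op 2 (write(12)): arr=[18 12 _ _] head=0 tail=2 count=2
After op 3 (write(4)): arr=[18 12 4 _] head=0 tail=3 count=3
After op 4 (read()): arr=[18 12 4 _] head=1 tail=3 count=2
After op 5 (write(1)): arr=[18 12 4 1] head=1 tail=0 count=3
After op 6 (read()): arr=[18 12 4 1] head=2 tail=0 count=2
After op 7 (read()): arr=[18 12 4 1] head=3 tail=0 count=1
After op 8 (write(10)): arr=[10 12 4 1] head=3 tail=1 count=2
After op 9 (write(14)): arr=[10 14 4 1] head=3 tail=2 count=3

Answer: 3 2 3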